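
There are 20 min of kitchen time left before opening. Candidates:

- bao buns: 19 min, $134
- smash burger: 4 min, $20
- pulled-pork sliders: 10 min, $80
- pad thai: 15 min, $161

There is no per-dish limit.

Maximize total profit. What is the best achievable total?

181

Best packing: smash burger + pad thai — 19 min, 181 total.
That's the maximum — no swap from here does better than 181.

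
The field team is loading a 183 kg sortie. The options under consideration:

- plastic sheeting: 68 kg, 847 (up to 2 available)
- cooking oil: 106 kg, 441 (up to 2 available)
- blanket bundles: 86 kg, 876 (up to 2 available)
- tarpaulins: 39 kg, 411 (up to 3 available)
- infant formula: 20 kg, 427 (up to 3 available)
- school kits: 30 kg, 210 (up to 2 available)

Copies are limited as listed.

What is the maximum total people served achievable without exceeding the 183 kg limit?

Taking the top-ratio supplies first gives plastic sheeting + tarpaulins + 3×infant formula for 2539 (167 kg).
Replace tarpaulins and infant formula with plastic sheeting: the trade gains 9 net, giving 2548 at 176 kg.
The spare 7 kg is too small for any remaining supply, and no exchange beats 2548.

2548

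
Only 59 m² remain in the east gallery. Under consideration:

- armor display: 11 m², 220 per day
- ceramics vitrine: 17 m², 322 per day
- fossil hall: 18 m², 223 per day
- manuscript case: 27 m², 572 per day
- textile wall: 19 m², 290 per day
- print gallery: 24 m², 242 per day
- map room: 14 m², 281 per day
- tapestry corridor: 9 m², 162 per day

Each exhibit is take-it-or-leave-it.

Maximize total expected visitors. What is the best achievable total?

1175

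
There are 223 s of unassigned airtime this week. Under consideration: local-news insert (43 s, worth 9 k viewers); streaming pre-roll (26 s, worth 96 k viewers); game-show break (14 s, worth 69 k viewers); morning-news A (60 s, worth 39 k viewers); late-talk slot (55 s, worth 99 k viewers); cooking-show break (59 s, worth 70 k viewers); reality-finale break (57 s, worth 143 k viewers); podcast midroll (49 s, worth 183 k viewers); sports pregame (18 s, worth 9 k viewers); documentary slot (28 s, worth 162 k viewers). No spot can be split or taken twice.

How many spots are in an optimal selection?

Best achievable expected reach is 683.
For example streaming pre-roll + late-talk slot + reality-finale break + podcast midroll + documentary slot achieves it, using 215 s.
Any selection reaching 683 contains exactly 5 spots.

5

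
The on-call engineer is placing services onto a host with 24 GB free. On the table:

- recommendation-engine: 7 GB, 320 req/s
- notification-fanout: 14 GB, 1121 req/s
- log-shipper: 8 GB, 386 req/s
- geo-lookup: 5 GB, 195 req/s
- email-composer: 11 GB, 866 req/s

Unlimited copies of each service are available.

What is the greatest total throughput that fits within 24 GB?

1732

Greedy by ratio would take notification-fanout + log-shipper: 22 GB used, total 1507.
The 22 GB tied up in notification-fanout and log-shipper is better spent on 2×email-composer — total rises to 1732 (22 GB).
The spare 2 GB is too small for any remaining service, and no exchange beats 1732.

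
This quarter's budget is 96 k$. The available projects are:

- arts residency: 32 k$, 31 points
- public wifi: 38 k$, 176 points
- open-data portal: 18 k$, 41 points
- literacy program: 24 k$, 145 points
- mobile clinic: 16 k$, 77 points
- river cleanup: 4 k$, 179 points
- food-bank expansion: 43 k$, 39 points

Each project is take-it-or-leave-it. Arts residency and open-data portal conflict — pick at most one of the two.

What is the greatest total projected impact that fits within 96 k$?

Public wifi + literacy program + mobile clinic + river cleanup uses 82 of the 96 k$ and totals 577.

577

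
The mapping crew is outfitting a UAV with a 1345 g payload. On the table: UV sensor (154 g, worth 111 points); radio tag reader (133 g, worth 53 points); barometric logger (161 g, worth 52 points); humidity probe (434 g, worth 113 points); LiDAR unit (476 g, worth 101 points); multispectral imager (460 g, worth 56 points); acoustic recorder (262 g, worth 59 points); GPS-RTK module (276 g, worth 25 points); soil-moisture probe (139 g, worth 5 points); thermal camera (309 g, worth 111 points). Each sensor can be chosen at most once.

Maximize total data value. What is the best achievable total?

447

By data value per g: UV sensor 0.72, radio tag reader 0.40, thermal camera 0.36 lead.
A density-first pass picks UV sensor + radio tag reader + barometric logger + humidity probe + soil-moisture probe + thermal camera — 445 at 1330 g.
Replace barometric logger and soil-moisture probe with acoustic recorder: the trade gains 2 net, giving 447 at 1292 g.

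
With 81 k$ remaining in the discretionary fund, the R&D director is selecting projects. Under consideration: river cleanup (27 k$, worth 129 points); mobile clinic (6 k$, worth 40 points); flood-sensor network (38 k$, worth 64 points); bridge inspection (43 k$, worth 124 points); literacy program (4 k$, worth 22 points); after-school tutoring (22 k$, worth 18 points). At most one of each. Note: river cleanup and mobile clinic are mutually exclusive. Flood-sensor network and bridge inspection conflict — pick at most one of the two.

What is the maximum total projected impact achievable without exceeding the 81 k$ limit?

275

Density check — mobile clinic 6.67, literacy program 5.50, river cleanup 4.78 are the best per k$.
Best packing: river cleanup + bridge inspection + literacy program — 74 k$, 275 total.
Runner-up river cleanup + bridge inspection tops out at 253.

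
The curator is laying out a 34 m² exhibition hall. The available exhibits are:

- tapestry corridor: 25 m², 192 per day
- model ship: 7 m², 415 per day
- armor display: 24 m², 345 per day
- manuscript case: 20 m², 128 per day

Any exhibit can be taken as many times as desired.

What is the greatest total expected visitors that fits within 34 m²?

1660

The ratio ordering already packs tightly: 4×model ship, 28 m², 1660.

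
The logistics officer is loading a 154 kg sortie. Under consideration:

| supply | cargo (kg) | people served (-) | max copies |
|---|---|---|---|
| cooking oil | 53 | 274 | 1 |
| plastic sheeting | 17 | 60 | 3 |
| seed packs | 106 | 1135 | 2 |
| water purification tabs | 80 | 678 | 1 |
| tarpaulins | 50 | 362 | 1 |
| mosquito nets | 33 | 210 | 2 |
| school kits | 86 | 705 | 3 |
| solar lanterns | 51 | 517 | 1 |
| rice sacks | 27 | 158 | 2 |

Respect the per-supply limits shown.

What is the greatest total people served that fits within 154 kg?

Ranking by ratio (people served/kg): seed packs 10.71, solar lanterns 10.14, water purification tabs 8.47.
Greedy by ratio would take seed packs + mosquito nets: 139 kg used, total 1345.
The 33 kg tied up in mosquito nets is better spent on plastic sheeting + rice sacks — total rises to 1353 (150 kg).

1353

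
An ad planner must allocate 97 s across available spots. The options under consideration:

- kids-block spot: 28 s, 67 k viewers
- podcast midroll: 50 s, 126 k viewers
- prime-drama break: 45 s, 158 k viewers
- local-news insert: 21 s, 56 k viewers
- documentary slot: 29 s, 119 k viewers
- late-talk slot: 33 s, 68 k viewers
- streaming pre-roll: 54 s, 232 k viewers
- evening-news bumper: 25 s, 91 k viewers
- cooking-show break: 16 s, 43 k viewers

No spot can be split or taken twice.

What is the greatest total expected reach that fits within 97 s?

Greedy by ratio would take documentary slot + streaming pre-roll: 83 s used, total 351.
The 29 s tied up in documentary slot is better spent on evening-news bumper + cooking-show break — total rises to 366 (95 s).
Every other selection either busts 97 s or fails to beat 366.

366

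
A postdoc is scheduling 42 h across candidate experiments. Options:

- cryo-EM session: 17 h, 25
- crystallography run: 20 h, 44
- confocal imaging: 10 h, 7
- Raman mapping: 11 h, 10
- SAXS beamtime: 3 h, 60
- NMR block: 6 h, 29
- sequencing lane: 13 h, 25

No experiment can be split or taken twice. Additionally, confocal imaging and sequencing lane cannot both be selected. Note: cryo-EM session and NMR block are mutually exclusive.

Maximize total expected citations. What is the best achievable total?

158

Density check — SAXS beamtime 20.00, NMR block 4.83, crystallography run 2.20, sequencing lane 1.92 are the best per h.
Crystallography run + SAXS beamtime + NMR block + sequencing lane uses 42 of the 42 h and totals 158.
That's the maximum — no feasible swap from here does better than 158.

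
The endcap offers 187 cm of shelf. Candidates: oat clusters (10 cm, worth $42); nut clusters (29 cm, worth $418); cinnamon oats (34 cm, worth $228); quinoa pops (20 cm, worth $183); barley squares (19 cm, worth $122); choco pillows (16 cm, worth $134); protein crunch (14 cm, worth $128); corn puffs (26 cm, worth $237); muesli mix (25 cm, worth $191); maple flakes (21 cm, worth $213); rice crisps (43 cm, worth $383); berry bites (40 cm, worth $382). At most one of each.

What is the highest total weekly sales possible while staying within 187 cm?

Taking the top-ratio products first gives nut clusters + quinoa pops + barley squares + choco pillows + protein crunch + corn puffs + maple flakes + berry bites for 1817 (185 cm).
Dropping barley squares and corn puffs frees 45 cm; slotting in rice crisps (43 cm) lifts the total to 1841 at 183 cm.
The closest alternative, nut clusters + quinoa pops + barley squares + protein crunch + maple flakes + rice crisps + berry bites, reaches only 1829.

1841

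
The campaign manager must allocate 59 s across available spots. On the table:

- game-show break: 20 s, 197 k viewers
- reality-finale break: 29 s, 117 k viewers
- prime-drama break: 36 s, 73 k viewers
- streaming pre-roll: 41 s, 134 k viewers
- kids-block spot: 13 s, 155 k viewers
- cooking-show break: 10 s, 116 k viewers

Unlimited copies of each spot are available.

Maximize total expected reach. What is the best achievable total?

By expected reach per s: kids-block spot 11.92, cooking-show break 11.60, game-show break 9.85 lead.
Greedy by ratio would take 4×kids-block spot: 52 s used, total 620.
The 13 s tied up in kids-block spot is better spent on 2×cooking-show break — total rises to 697 (59 s).

697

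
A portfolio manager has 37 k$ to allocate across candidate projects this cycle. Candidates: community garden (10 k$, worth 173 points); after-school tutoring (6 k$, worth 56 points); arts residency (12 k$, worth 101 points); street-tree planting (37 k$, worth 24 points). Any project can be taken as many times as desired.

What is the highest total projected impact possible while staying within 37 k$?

By projected impact per k$: community garden 17.30, after-school tutoring 9.33, arts residency 8.42, street-tree planting 0.65 lead.
The ratio ordering already packs tightly: 3×community garden + after-school tutoring, 36 k$, 575.

575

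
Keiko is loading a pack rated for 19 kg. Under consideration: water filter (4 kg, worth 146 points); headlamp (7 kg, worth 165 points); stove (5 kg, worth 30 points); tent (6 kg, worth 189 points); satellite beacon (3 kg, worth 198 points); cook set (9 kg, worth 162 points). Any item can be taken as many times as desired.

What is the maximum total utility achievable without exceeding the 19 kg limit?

6×satellite beacon uses 18 of the 19 kg and totals 1188.

1188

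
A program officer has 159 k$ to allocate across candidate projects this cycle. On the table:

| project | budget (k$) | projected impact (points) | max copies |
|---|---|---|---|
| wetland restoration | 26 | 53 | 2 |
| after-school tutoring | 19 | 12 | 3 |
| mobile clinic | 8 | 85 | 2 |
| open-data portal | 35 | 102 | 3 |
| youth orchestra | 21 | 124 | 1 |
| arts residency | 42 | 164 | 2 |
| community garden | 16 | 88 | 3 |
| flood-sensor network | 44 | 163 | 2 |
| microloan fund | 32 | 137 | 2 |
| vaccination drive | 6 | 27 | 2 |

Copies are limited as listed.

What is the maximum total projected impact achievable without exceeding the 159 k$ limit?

859

The ratio heuristic lands on wetland restoration + 2×mobile clinic + youth orchestra + 3×community garden + microloan fund + 2×vaccination drive (802) but leaves 4 k$ idle.
Replace wetland restoration and vaccination drive with microloan fund: the trade gains 57 net, giving 859 at 155 k$.
No other feasible combination exceeds 859.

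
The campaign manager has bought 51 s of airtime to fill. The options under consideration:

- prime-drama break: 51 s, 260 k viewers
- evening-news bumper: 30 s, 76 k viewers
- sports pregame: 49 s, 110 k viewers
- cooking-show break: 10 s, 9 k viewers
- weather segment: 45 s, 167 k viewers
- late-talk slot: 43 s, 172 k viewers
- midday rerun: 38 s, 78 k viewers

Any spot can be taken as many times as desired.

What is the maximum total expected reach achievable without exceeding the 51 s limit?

260

Ranking by ratio (expected reach/s): prime-drama break 5.10, late-talk slot 4.00, weather segment 3.71.
Best packing: prime-drama break — 51 s, 260 total.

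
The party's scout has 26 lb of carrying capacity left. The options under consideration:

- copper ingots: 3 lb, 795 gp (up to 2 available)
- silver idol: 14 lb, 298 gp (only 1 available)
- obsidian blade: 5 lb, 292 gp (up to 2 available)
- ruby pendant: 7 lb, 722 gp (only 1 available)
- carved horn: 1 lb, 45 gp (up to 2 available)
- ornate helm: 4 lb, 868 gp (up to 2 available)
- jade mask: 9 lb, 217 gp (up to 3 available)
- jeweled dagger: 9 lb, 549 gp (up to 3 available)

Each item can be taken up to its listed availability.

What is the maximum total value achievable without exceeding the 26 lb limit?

4340

The ratio ordering already packs tightly: 2×copper ingots + obsidian blade + ruby pendant + 2×ornate helm, 26 lb, 4340.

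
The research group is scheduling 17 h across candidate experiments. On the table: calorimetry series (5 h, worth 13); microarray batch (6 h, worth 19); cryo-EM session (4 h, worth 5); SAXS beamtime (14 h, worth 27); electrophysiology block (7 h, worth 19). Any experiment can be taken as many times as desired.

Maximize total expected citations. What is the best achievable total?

Best packing: calorimetry series + 2×microarray batch — 17 h, 51 total.
No other feasible combination exceeds 51.

51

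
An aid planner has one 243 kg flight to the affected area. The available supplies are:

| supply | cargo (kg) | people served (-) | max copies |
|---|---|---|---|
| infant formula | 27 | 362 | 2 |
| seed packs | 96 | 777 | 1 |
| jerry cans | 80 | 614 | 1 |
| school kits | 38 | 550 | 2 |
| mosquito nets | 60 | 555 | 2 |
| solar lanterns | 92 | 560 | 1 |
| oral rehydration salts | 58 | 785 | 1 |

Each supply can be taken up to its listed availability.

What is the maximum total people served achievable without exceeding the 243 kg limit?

2861

Ranking by ratio (people served/kg): school kits 14.47, oral rehydration salts 13.53, infant formula 13.41, mosquito nets 9.25.
Greedy by ratio would take 2×infant formula + 2×school kits + oral rehydration salts: 188 kg used, total 2609.
The 27 kg tied up in infant formula is better spent on jerry cans — total rises to 2861 (241 kg).
Nothing else within 243 kg beats 2861.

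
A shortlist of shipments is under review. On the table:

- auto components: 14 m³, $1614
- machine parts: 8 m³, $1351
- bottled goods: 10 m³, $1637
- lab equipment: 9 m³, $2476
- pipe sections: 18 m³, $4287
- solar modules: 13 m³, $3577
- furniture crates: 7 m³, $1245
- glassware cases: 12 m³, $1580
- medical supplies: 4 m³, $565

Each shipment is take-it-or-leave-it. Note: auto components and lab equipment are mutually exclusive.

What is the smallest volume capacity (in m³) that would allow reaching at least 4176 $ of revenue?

18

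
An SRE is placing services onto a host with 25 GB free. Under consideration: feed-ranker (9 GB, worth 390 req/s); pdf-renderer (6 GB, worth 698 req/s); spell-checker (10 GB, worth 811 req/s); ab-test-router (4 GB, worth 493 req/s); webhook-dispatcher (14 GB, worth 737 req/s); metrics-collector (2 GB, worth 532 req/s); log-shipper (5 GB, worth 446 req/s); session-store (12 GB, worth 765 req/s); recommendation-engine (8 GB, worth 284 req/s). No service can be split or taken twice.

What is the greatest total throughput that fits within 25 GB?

Ranking by ratio (throughput/GB): metrics-collector 266.00, ab-test-router 123.25, pdf-renderer 116.33, log-shipper 89.20.
A density-first pass picks pdf-renderer + ab-test-router + metrics-collector + log-shipper + recommendation-engine — 2453 at 25 GB.
Replace log-shipper and recommendation-engine with spell-checker: the trade gains 81 net, giving 2534 at 22 GB.
Nothing else within 25 GB beats 2534.

2534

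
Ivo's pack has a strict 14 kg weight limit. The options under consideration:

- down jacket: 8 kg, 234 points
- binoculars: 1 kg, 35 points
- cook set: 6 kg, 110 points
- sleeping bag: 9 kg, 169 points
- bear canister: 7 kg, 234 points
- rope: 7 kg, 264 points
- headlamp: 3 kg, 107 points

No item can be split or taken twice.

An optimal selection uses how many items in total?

2

Optimal total is 498.
For example bear canister + rope achieves it, using 14 kg.
Any selection reaching 498 contains exactly 2 items.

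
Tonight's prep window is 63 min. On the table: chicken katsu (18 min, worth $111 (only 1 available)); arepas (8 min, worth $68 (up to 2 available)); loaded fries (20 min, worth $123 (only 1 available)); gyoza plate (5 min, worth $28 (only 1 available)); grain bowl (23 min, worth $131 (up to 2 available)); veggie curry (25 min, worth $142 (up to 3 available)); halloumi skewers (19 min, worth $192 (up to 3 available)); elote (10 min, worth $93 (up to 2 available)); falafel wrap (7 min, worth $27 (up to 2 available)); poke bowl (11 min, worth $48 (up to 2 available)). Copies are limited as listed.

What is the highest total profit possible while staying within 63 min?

Best packing: gyoza plate + 3×halloumi skewers — 62 min, 604 total.
Every other selection either busts 63 min or exceeds an availability limit or fails to beat 604.

604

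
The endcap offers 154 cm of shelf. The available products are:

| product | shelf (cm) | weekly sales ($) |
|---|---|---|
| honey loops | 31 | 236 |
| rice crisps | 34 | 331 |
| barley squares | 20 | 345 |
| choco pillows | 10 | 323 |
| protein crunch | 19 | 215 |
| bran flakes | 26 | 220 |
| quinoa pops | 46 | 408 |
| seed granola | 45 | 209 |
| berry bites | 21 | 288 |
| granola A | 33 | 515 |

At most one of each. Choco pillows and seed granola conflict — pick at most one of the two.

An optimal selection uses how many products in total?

The maximum weekly sales within 154 cm is 2094.
barley squares + choco pillows + protein crunch + quinoa pops + berry bites + granola A hits 2094 at 149 cm.
All optima have 6 products.

6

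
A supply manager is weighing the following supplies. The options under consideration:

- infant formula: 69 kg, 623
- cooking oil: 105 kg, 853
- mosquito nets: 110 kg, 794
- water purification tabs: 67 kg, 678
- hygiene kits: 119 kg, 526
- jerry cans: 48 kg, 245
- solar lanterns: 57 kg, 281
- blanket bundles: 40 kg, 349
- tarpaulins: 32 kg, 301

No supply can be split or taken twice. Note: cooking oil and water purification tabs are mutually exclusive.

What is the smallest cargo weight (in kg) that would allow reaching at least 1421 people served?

168

Minimise kg subject to total people served ≥ 1421.
infant formula + water purification tabs + tarpaulins: 1602 people served at 168 kg.
Below 168 kg the best achievable stays under 1421.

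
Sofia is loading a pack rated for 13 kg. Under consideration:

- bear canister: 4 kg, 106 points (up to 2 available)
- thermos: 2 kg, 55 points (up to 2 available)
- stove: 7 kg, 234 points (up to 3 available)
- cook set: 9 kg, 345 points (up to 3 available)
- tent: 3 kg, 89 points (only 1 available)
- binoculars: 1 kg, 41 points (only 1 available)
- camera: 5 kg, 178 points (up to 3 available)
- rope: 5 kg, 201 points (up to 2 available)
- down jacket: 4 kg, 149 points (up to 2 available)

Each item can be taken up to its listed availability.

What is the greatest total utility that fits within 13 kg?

499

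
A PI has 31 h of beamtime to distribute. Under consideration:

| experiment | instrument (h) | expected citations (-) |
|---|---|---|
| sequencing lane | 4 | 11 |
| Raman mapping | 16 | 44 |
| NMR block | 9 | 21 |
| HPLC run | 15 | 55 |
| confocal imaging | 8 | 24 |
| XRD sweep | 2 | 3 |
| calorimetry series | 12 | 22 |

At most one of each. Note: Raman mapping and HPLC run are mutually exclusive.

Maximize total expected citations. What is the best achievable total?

Sequencing lane + HPLC run + confocal imaging + XRD sweep uses 29 of the 31 h and totals 93.
Runner-up sequencing lane + HPLC run + confocal imaging tops out at 90.

93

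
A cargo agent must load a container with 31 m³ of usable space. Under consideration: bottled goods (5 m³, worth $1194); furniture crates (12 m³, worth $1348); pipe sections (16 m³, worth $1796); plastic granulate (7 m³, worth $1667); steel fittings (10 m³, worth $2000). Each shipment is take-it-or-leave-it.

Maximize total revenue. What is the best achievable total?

5015

The ratio heuristic lands on bottled goods + plastic granulate + steel fittings (4861) but leaves 9 m³ idle.
Replace bottled goods with furniture crates: the trade gains 154 net, giving 5015 at 29 m³.
Every other selection either busts 31 m³ or fails to beat 5015.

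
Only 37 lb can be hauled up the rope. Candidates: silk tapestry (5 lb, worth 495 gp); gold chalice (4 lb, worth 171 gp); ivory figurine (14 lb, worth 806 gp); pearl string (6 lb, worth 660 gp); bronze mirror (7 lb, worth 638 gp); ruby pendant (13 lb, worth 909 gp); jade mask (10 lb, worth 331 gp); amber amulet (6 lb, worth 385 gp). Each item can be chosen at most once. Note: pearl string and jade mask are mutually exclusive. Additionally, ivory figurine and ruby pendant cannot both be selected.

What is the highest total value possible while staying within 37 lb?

3087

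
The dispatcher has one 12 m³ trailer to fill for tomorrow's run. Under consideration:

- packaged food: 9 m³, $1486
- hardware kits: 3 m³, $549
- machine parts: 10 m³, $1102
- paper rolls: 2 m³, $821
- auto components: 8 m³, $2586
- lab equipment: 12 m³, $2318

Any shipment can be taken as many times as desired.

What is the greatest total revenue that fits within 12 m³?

4926

Density check — paper rolls 410.50, auto components 323.25, lab equipment 193.17 are the best per m³.
The ratio ordering already packs tightly: 6×paper rolls, 12 m³, 4926.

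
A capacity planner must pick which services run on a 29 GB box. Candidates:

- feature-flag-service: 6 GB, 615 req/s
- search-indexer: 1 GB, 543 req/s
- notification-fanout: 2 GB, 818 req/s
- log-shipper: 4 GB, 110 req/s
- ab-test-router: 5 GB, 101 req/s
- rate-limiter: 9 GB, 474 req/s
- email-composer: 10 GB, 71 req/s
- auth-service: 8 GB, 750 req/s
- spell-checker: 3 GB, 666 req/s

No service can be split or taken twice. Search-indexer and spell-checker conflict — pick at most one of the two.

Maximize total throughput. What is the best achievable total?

3323

Taking feature-flag-service + notification-fanout + rate-limiter + auth-service + spell-checker: 28 GB used, 3323 in throughput.
An exhaustive check of the 512 subsets confirms 3323.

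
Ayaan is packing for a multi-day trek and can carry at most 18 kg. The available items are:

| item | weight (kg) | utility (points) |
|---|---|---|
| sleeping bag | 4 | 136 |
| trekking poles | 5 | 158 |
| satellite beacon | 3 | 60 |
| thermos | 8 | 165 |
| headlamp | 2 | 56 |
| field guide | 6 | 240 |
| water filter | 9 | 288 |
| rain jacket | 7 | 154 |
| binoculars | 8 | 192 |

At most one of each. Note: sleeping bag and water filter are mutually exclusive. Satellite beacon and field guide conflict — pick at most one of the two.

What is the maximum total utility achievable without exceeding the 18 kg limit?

Density check — field guide 40.00, sleeping bag 34.00, water filter 32.00 are the best per kg.
Best packing: sleeping bag + trekking poles + headlamp + field guide — 17 kg, 590 total.

590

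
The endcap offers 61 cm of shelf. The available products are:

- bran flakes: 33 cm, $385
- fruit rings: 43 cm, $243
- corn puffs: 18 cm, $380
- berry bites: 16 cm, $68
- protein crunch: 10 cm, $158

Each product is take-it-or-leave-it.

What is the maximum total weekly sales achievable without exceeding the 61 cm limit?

Ranking by ratio (weekly sales/cm): corn puffs 21.11, protein crunch 15.80, bran flakes 11.67.
Taking bran flakes + corn puffs + protein crunch: 61 cm used, 923 in weekly sales.

923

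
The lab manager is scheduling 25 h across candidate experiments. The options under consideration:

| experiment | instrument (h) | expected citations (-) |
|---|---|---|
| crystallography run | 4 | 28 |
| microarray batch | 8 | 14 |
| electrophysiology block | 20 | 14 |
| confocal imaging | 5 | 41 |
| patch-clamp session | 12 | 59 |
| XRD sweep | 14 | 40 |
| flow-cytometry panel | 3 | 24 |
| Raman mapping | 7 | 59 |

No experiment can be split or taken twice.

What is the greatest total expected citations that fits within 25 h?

A density-first pass picks crystallography run + confocal imaging + flow-cytometry panel + Raman mapping — 152 at 19 h.
Dropping crystallography run and flow-cytometry panel frees 7 h; slotting in patch-clamp session (12 h) lifts the total to 159 at 24 h.

159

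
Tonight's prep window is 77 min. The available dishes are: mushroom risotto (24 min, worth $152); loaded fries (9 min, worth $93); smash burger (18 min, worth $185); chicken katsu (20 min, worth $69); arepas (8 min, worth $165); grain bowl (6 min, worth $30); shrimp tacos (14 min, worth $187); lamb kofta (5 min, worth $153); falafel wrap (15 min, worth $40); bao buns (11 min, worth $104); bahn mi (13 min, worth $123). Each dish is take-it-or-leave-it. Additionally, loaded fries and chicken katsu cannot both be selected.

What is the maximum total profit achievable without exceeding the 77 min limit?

947

Taking the top-ratio dishes first gives loaded fries + smash burger + arepas + grain bowl + shrimp tacos + lamb kofta + bahn mi for 936 (73 min).
Replace loaded fries with bao buns: the trade gains 11 net, giving 947 at 75 min.
That's the maximum — no feasible swap from here does better than 947.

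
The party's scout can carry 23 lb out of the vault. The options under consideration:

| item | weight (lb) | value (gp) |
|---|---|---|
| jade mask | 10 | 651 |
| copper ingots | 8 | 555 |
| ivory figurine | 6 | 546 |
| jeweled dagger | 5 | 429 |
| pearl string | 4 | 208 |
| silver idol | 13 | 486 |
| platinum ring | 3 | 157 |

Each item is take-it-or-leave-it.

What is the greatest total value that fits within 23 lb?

1738

Greedy by ratio would take copper ingots + ivory figurine + jeweled dagger + platinum ring: 22 lb used, total 1687.
Dropping platinum ring frees 3 lb; slotting in pearl string (4 lb) lifts the total to 1738 at 23 lb.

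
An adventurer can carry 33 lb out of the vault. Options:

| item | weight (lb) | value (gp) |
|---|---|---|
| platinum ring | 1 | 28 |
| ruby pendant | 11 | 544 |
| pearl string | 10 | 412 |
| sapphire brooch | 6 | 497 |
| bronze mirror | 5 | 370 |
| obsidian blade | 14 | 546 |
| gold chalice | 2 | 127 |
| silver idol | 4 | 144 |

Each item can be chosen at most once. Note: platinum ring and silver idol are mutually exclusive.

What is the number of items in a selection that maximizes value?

Best achievable value is 1851.
platinum ring + ruby pendant + pearl string + sapphire brooch + bronze mirror hits 1851 at 33 lb.
All optima have 5 items.

5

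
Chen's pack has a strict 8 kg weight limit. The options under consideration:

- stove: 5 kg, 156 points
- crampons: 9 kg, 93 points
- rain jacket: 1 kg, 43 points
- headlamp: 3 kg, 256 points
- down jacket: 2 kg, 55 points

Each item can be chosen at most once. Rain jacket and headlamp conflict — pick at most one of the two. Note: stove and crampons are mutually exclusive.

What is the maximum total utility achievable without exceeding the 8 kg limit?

By utility per kg: headlamp 85.33, rain jacket 43.00, stove 31.20, down jacket 27.50 lead.
Stove + headlamp uses 8 of the 8 kg and totals 412.
Runner-up headlamp + down jacket tops out at 311.

412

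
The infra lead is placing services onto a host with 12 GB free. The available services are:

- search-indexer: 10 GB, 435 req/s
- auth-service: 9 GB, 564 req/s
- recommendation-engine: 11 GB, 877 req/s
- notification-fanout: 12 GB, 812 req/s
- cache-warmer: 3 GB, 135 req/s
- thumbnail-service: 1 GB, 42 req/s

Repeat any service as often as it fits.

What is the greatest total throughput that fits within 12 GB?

By throughput per GB: recommendation-engine 79.73, notification-fanout 67.67, auth-service 62.67, cache-warmer 45.00 lead.
Recommendation-engine + thumbnail-service uses 12 of the 12 GB and totals 919.

919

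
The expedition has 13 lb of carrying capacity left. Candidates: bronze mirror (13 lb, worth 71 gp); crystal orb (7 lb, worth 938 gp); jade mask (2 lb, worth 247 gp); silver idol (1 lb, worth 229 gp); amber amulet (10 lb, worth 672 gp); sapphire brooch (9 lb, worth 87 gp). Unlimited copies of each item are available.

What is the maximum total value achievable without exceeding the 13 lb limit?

2977

The ratio ordering already packs tightly: 13×silver idol, 13 lb, 2977.
Every other selection either busts 13 lb or fails to beat 2977.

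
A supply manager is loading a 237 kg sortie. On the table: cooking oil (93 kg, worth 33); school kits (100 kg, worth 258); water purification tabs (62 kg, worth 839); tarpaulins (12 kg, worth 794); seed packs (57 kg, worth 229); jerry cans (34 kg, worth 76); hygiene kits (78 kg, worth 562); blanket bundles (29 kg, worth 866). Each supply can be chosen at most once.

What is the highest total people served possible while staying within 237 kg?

3137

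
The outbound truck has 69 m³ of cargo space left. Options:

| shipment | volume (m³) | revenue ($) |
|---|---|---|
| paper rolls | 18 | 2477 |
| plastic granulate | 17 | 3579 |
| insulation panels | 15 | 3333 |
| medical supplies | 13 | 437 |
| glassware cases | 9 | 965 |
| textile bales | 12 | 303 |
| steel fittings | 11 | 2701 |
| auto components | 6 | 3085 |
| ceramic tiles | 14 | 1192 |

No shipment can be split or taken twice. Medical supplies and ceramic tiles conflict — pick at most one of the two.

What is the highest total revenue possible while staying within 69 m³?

15175

Taking paper rolls + plastic granulate + insulation panels + steel fittings + auto components: 67 m³ used, 15175 in revenue.
Nothing else feasible within 69 m³ beats 15175.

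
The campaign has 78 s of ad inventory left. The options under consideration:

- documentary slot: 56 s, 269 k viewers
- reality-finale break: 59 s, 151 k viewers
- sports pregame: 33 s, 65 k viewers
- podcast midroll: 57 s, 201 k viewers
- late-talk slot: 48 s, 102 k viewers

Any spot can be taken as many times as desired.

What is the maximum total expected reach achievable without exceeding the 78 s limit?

Density check — documentary slot 4.80, podcast midroll 3.53, reality-finale break 2.56 are the best per s.
Documentary slot uses 56 of the 78 s and totals 269.
Nothing else within 78 s beats 269.

269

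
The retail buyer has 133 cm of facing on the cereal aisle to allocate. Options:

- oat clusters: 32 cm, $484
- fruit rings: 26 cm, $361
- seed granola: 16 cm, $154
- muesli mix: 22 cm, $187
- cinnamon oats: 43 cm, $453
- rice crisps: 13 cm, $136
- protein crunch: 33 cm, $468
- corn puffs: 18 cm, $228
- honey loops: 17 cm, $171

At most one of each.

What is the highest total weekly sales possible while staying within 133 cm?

Greedy by ratio would take oat clusters + fruit rings + rice crisps + protein crunch + corn puffs: 122 cm used, total 1677.
Replace rice crisps with muesli mix: the trade gains 51 net, giving 1728 at 131 cm.
The spare 2 cm is too small for any remaining product, and no exchange beats 1728.

1728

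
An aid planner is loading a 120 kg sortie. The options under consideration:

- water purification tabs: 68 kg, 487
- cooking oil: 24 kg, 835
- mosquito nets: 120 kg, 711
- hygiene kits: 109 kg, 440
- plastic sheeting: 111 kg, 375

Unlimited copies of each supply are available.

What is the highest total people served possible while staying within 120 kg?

Taking 5×cooking oil: 120 kg used, 4175 in people served.
Nothing else within 120 kg beats 4175.

4175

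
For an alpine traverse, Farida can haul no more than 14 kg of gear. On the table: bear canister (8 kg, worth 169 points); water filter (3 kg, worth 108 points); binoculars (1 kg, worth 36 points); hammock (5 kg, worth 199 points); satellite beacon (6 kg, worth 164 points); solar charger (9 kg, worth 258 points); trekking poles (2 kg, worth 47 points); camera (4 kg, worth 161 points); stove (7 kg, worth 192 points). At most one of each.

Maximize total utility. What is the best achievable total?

515

Ranking by ratio (utility/kg): camera 40.25, hammock 39.80, water filter 36.00, binoculars 36.00.
The ratio heuristic lands on water filter + binoculars + hammock + camera (504) but leaves 1 kg idle.
Dropping binoculars frees 1 kg; slotting in trekking poles (2 kg) lifts the total to 515 at 14 kg.
The closest alternative, water filter + binoculars + hammock + camera, reaches only 504.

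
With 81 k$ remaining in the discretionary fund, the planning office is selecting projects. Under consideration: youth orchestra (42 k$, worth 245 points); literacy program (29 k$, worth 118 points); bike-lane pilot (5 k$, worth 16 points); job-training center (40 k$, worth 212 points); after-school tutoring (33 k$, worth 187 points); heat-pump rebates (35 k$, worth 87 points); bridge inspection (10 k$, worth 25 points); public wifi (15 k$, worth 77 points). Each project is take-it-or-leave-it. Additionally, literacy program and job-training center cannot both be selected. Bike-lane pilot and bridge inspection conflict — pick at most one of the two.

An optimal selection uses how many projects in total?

Best achievable projected impact is 448.
For example youth orchestra + bike-lane pilot + after-school tutoring achieves it, using 80 k$.
All optima have 3 projects.

3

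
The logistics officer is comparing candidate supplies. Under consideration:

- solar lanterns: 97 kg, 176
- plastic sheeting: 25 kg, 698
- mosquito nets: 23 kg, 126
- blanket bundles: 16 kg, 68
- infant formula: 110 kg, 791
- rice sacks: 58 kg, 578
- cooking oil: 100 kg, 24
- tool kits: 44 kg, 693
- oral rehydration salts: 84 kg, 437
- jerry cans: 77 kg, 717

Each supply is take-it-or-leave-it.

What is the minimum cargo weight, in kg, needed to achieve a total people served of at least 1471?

92

Need the lightest bundle worth ≥ 1471.
Taking plastic sheeting + mosquito nets + tool kits gives 1517 (≥ 1471) for 92 kg.
Below 92 kg the best achievable stays under 1471.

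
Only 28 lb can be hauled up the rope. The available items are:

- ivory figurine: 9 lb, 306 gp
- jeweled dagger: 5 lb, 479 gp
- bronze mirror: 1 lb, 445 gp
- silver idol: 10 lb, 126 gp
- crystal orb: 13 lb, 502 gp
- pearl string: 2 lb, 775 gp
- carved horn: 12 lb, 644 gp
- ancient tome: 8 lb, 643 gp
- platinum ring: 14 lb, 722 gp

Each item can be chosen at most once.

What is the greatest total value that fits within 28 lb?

Jeweled dagger + bronze mirror + pearl string + carved horn + ancient tome uses 28 of the 28 lb and totals 2986.
That's the maximum — no swap from here does better than 2986.

2986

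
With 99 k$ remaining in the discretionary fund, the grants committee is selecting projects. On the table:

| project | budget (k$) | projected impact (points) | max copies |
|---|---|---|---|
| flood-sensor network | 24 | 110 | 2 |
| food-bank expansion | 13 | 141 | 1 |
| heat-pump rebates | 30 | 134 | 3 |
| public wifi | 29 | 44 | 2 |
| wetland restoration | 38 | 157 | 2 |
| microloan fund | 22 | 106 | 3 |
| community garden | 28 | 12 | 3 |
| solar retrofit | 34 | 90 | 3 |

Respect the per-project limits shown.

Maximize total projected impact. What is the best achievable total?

By projected impact per k$: food-bank expansion 10.85, microloan fund 4.82, flood-sensor network 4.58, heat-pump rebates 4.47 lead.
Taking the top-ratio projects first gives food-bank expansion + 3×microloan fund for 459 (79 k$).
Replace 3×microloan fund with flood-sensor network + 2×heat-pump rebates: the trade gains 60 net, giving 519 at 97 k$.
Nothing else within 99 k$ beats 519.

519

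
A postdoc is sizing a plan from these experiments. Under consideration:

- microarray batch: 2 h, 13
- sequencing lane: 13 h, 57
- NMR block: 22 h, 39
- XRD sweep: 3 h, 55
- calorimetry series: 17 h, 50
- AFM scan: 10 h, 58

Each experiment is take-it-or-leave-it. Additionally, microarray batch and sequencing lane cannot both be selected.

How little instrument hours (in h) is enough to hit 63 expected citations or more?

Minimise h subject to total expected citations ≥ 63.
microarray batch + XRD sweep: 68 expected citations at 5 h.
Below 5 h the best achievable stays under 63.

5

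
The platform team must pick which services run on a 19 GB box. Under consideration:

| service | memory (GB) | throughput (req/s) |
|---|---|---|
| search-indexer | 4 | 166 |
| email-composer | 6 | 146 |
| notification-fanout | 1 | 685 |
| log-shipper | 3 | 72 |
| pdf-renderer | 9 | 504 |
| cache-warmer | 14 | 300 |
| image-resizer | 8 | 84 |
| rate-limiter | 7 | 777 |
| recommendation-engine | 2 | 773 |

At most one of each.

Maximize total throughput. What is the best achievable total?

2739

By throughput per GB: notification-fanout 685.00, recommendation-engine 386.50, rate-limiter 111.00 lead.
Notification-fanout + pdf-renderer + rate-limiter + recommendation-engine uses 19 of the 19 GB and totals 2739.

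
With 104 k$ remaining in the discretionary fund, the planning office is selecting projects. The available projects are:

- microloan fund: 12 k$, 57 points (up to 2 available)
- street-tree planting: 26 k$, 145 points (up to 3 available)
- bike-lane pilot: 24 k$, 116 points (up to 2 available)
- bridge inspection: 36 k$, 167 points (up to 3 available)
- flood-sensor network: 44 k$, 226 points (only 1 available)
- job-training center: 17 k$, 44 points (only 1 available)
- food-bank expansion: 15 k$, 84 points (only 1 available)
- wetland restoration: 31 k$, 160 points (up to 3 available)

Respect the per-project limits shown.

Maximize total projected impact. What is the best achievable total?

The ratio heuristic lands on 3×street-tree planting + food-bank expansion (519) but leaves 11 k$ idle.
The 15 k$ tied up in food-bank expansion is better spent on bike-lane pilot — total rises to 551 (102 k$).
That's the maximum — no swap from here does better than 551.

551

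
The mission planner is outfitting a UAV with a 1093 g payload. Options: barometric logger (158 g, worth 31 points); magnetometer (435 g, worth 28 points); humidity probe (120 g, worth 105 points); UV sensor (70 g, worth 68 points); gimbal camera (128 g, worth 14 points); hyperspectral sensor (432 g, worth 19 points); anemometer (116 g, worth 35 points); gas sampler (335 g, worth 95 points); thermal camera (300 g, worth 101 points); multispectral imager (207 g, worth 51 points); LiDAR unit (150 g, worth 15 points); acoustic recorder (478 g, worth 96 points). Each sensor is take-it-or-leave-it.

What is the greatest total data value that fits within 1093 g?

A density-first pass picks humidity probe + UV sensor + gimbal camera + anemometer + gas sampler + thermal camera — 418 at 1069 g.
Dropping gimbal camera and anemometer frees 244 g; slotting in multispectral imager (207 g) lifts the total to 420 at 1032 g.
Next best is humidity probe + UV sensor + anemometer + gas sampler + thermal camera + LiDAR unit at 419 (1091 g) — short by 1.

420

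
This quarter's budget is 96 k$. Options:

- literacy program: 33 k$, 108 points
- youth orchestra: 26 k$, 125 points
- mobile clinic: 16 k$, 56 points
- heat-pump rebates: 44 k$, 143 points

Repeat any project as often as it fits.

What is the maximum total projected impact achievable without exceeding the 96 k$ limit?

By projected impact per k$: youth orchestra 4.81, mobile clinic 3.50, literacy program 3.27 lead.
The ratio ordering already packs tightly: 3×youth orchestra + mobile clinic, 94 k$, 431.

431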